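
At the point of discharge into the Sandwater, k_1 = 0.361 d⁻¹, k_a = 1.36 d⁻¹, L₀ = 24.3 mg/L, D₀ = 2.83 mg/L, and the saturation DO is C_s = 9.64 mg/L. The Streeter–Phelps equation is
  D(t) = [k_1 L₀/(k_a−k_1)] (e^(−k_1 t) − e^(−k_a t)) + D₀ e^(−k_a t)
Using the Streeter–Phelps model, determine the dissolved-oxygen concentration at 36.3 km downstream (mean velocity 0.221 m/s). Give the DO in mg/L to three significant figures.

Travel time t = x/v = 36.3 km / (0.221 m/s) = 36300 m / 0.221 m/s = 164300 s = 1.901 d.
k_1 L₀/(k_a−k_1) = 0.361×24.3/(1.36−0.361) = 8.772/0.9990 = 8.781 mg/L.
e^(−k_1 t) = e^(−0.361×1.901) = 0.5034; e^(−k_a t) = e^(−1.36×1.901) = 0.07536.
D = 8.781 × (0.5034 − 0.07536) + 2.83 × 0.07536 = 3.759 + 0.2133 = 3.972 mg/L.
DO = C_s − D = 9.64 − 3.972 = 5.668 mg/L.

DO ≈ 5.67 mg/L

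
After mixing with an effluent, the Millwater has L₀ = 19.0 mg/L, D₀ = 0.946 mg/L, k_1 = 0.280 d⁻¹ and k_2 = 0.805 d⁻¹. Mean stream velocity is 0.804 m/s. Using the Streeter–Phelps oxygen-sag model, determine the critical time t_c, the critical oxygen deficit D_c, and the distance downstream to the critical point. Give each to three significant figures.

t_c ≈ 1.82 d; D_c ≈ 3.96 mg/L; x_c ≈ 127 km

At the critical point dD/dt = 0, so k_1 L₀ e^(−k_1 t) = k_2 D. Substituting D(t) from the Streeter–Phelps equation and solving for t gives
t_c = ln[(k_2/k_1)(1 − D₀(k_2−k_1)/(k_1 L₀))] / (k_2−k_1).
Here k_2−k_1 = 0.5250 d⁻¹ and 1 − D₀(k_2−k_1)/(k_1 L₀) = 1 − 0.946×0.5250/(0.280×19.0) = 0.9066, so
t_c = ln(2.875 × 0.9066) / 0.5250 = 0.9580 / 0.5250 = 1.825 d.
L(t_c) = L₀ e^(−k_1 t_c) = 19.0 × 0.5999 = 11.40 mg/L, and at the critical point k_2 D_c = k_1 L, so D_c = (0.280/0.805) × 11.40 = 3.965 mg/L.
x_c = v t_c = 0.804 m/s × 1.825 d × 86400 s/d = 126800 m ≈ 127 km.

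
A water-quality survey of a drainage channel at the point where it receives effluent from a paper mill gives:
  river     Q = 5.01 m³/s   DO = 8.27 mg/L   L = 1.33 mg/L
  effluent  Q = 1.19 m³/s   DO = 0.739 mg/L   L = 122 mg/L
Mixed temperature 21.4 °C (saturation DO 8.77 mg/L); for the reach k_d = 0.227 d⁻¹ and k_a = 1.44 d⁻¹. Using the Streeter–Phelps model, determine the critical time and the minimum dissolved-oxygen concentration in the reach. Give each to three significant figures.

Mixed DO = (5.01×8.27 + 1.19×0.739)/(5.01+1.19) = 42.31/6.200 = 6.825 mg/L.
Mixed L₀ = (5.01×1.33 + 1.19×122)/(6.200) = 151.8/6.200 = 24.49 mg/L.
Initial deficit D₀ = C_s − DO₀ = 8.77 − 6.825 = 1.945 mg/L.
t_c = (1/1.213) ln[(1.44/0.227)(1 − 1.945×1.213/(0.227×24.49))] = 0.8244 × ln(3.651) = 1.068 d.
D_c = (0.227/1.44) × 24.49 × e^(−0.227×1.068) = 0.1576 × 24.49 × 0.7848 = 3.030 mg/L.
Minimum DO = 8.77 − 3.030 = 5.740 mg/L.

t_c ≈ 1.07 d; minimum DO ≈ 5.74 mg/L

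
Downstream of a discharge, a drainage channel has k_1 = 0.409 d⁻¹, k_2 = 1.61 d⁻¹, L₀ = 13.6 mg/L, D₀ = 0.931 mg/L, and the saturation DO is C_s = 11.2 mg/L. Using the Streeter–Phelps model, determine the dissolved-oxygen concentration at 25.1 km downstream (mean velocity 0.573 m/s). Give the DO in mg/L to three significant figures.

DO ≈ 9.07 mg/L

Travel time t = x/v = 25.1 km / (0.573 m/s) = 25100 m / 0.573 m/s = 43800 s = 0.5070 d.
k_1 L₀/(k_2−k_1) = 0.409×13.6/(1.61−0.409) = 5.562/1.201 = 4.631 mg/L.
e^(−k_1 t) = e^(−0.409×0.5070) = 0.8127; e^(−k_2 t) = e^(−1.61×0.5070) = 0.4421.
D = 4.631 × (0.8127 − 0.4421) + 0.931 × 0.4421 = 1.717 + 0.4116 = 2.128 mg/L.
DO = C_s − D = 11.2 − 2.128 = 9.072 mg/L.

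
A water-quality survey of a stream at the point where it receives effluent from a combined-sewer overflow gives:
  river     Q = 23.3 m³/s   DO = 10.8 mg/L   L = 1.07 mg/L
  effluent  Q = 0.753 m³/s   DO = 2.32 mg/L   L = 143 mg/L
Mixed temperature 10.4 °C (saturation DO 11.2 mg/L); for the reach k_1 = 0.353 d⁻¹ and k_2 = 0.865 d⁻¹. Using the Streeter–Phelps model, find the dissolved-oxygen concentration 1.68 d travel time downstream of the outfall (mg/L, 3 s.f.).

DO ≈ 9.83 mg/L

Mixed DO = (23.3×10.8 + 0.753×2.32)/(23.3+0.753) = 253.4/24.05 = 10.53 mg/L.
Mixed L₀ = (23.3×1.07 + 0.753×143)/(24.05) = 132.6/24.05 = 5.513 mg/L.
Initial deficit D₀ = C_s − DO₀ = 11.2 − 10.53 = 0.6655 mg/L.
D(1.68) = [0.353×5.513/(0.865−0.353)](e^(−0.353×1.68) − e^(−0.865×1.68)) + 0.6655 e^(−0.865×1.68)
= 3.801 × (0.5526 − 0.2338) + 0.6655 × 0.2338 = 1.367 mg/L.
DO = 11.2 − 1.367 = 9.833 mg/L.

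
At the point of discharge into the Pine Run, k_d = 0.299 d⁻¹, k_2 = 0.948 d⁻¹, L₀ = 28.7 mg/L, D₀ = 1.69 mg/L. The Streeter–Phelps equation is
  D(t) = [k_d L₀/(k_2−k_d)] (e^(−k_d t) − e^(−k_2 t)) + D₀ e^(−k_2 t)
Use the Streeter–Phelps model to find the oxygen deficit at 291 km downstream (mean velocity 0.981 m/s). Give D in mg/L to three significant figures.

D ≈ 4.29 mg/L

Travel time t = x/v = 291 km / (0.981 m/s) = 291000 m / 0.981 m/s = 296600 s = 3.433 d.
k_d L₀/(k_2−k_d) = 0.299×28.7/(0.948−0.299) = 8.581/0.6490 = 13.22 mg/L.
e^(−k_d t) = e^(−0.299×3.433) = 0.3582; e^(−k_2 t) = e^(−0.948×3.433) = 0.03859.
D = 13.22 × (0.3582 − 0.03859) + 1.69 × 0.03859 = 4.227 + 0.06522 = 4.292 mg/L.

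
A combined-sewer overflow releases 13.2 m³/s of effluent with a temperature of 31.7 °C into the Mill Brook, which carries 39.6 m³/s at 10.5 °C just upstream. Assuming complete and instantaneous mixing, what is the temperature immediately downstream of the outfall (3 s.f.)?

Flow-weighted mixing: C = (Q_r C_r + Q_w C_w)/(Q_r + Q_w)
= (39.6×10.5 + 13.2×31.7)/(39.6 + 13.2) = 834.2/52.80 = 15.80 °C.

15.8 °C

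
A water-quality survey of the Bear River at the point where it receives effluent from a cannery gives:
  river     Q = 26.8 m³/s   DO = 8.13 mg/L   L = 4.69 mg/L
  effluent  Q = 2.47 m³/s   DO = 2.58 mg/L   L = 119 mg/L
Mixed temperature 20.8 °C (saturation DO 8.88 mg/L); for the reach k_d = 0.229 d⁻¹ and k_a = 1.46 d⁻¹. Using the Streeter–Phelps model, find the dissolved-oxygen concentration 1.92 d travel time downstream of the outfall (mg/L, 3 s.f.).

DO ≈ 7.25 mg/L

Mixed DO = (26.8×8.13 + 2.47×2.58)/(26.8+2.47) = 224.3/29.27 = 7.662 mg/L.
Mixed L₀ = (26.8×4.69 + 2.47×119)/(29.27) = 419.6/29.27 = 14.34 mg/L.
Initial deficit D₀ = C_s − DO₀ = 8.88 − 7.662 = 1.218 mg/L.
D(1.92) = [0.229×14.34/(1.46−0.229)](e^(−0.229×1.92) − e^(−1.46×1.92)) + 1.218 e^(−1.46×1.92)
= 2.667 × (0.6442 − 0.06062) + 1.218 × 0.06062 = 1.630 mg/L.
DO = 8.88 − 1.630 = 7.250 mg/L.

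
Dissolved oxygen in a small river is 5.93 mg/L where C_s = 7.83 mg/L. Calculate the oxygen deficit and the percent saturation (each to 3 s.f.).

D ≈ 1.90 mg/L; 75.7 % saturation

D = C_s − C = 7.83 − 5.93 = 1.90 mg/L.
% saturation = 5.93/7.83 × 100 = 75.7 %.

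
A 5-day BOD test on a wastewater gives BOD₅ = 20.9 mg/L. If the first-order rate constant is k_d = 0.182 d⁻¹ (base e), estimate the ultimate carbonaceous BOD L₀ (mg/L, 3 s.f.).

BOD₅ = L₀(1 − e^(−5k_d)) ⇒ L₀ = BOD₅ / (1 − e^(−5×0.182))
= 20.9 / (1 − 0.4025) = 20.9 / 0.5975 = 34.98 mg/L.

L₀ ≈ 35.0 mg/L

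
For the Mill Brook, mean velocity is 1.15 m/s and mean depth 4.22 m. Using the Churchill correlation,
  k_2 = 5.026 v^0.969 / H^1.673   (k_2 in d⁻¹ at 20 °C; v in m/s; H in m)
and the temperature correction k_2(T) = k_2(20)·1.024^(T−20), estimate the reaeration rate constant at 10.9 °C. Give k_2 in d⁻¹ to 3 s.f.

k_2 ≈ 0.417 d⁻¹

k_2(20) = 5.026 × 1.15^0.969 / 4.22^1.673 = 5.026 × 1.145 / 11.12 = 0.5175 d⁻¹.
k_2(10.9) = 0.5175 × 1.024^(10.9−20) = 0.5175 × 0.8059 = 0.4170 d⁻¹.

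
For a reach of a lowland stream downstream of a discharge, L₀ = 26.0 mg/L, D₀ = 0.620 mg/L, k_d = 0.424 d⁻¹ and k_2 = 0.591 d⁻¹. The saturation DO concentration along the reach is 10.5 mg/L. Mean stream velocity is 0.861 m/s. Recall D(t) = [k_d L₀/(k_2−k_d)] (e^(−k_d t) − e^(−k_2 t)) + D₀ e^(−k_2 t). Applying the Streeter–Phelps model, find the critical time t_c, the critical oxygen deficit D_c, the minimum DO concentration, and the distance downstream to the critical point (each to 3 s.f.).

t_c ≈ 1.93 d; D_c ≈ 8.22 mg/L; min DO ≈ 2.28 mg/L; x_c ≈ 144 km

With k_2/k_d = 1.394 and 1 − D₀(k_2−k_d)/(k_d L₀) = 0.9906,
t_c = ln(1.394 × 0.9906) / (0.591 − 0.424) = ln(1.381) / 0.1670 = 0.3226/0.1670 = 1.932 d.
L(t_c) = L₀ e^(−k_d t_c) = 26.0 × 0.4408 = 11.46 mg/L, and at the critical point k_2 D_c = k_d L, so D_c = (0.424/0.591) × 11.46 = 8.222 mg/L.
Minimum DO = C_s − D_c = 10.5 − 8.222 = 2.278 mg/L.
x_c = v t_c = 0.861 m/s × 1.932 d × 86400 s/d = 143700 m ≈ 144 km.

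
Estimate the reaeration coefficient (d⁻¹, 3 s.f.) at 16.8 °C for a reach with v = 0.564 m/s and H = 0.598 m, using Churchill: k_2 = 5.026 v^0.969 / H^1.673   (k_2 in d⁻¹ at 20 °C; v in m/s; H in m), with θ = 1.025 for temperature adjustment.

k_2(20) = 5.026 × 0.564^0.969 / 0.598^1.673 = 5.026 × 0.5741 / 0.4231 = 6.820 d⁻¹.
k_2(16.8) = 6.820 × 1.025^(16.8−20) = 6.820 × 0.9240 = 6.302 d⁻¹.

k_2 ≈ 6.30 d⁻¹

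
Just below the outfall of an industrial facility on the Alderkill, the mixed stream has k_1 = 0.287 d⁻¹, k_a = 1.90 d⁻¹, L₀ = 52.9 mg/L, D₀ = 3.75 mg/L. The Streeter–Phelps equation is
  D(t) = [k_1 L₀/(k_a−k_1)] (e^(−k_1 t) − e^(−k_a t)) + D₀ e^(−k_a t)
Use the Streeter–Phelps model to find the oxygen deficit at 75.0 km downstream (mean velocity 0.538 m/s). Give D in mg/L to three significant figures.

D ≈ 5.66 mg/L

Travel time t = x/v = 75.0 km / (0.538 m/s) = 75000 m / 0.538 m/s = 139400 s = 1.613 d.
k_1 L₀/(k_a−k_1) = 0.287×52.9/(1.90−0.287) = 15.18/1.613 = 9.412 mg/L.
e^(−k_1 t) = e^(−0.287×1.613) = 0.6293; e^(−k_a t) = e^(−1.90×1.613) = 0.04662.
D = 9.412 × (0.6293 − 0.04662) + 3.75 × 0.04662 = 5.485 + 0.1748 = 5.660 mg/L.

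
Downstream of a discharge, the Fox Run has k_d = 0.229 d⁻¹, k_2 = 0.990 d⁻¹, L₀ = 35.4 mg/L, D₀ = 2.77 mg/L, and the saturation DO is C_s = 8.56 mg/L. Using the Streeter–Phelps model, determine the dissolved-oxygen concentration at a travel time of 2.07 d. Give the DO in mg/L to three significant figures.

DO ≈ 2.94 mg/L

k_d L₀/(k_2−k_d) = 0.229×35.4/(0.990−0.229) = 8.107/0.7610 = 10.65 mg/L.
e^(−k_d t) = e^(−0.229×2.070) = 0.6225; e^(−k_2 t) = e^(−0.990×2.070) = 0.1288.
D = 10.65 × (0.6225 − 0.1288) + 2.77 × 0.1288 = 5.259 + 0.3568 = 5.616 mg/L.
DO = C_s − D = 8.56 − 5.616 = 2.944 mg/L.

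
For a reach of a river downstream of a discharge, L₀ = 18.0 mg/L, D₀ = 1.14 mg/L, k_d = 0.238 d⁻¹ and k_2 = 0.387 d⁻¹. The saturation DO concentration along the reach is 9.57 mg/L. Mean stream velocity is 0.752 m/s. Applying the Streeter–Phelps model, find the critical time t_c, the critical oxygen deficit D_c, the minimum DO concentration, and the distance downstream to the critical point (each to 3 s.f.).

t_c ≈ 2.99 d; D_c ≈ 5.43 mg/L; min DO ≈ 4.14 mg/L; x_c ≈ 194 km

With k_2/k_d = 1.626 and 1 − D₀(k_2−k_d)/(k_d L₀) = 0.9604,
t_c = ln(1.626 × 0.9604) / (0.387 − 0.238) = ln(1.562) / 0.1490 = 0.4457/0.1490 = 2.991 d.
L(t_c) = L₀ e^(−k_d t_c) = 18.0 × 0.4907 = 8.833 mg/L, and at the critical point k_2 D_c = k_d L, so D_c = (0.238/0.387) × 8.833 = 5.432 mg/L.
Minimum DO = C_s − D_c = 9.57 − 5.432 = 4.138 mg/L.
x_c = v t_c = 0.752 m/s × 2.991 d × 86400 s/d = 194400 m ≈ 194 km.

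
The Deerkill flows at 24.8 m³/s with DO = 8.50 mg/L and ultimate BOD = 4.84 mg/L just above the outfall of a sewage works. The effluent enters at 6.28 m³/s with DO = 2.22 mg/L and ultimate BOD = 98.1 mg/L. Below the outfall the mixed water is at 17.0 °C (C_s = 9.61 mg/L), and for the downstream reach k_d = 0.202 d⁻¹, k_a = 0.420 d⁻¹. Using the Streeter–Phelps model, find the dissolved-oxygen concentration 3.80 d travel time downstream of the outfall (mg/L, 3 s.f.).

DO ≈ 3.39 mg/L

Mixed DO = (24.8×8.50 + 6.28×2.22)/(24.8+6.28) = 224.7/31.08 = 7.231 mg/L.
Mixed L₀ = (24.8×4.84 + 6.28×98.1)/(31.08) = 736.1/31.08 = 23.68 mg/L.
Initial deficit D₀ = C_s − DO₀ = 9.61 − 7.231 = 2.379 mg/L.
D(3.80) = [0.202×23.68/(0.420−0.202)](e^(−0.202×3.80) − e^(−0.420×3.80)) + 2.379 e^(−0.420×3.80)
= 21.95 × (0.4641 − 0.2027) + 2.379 × 0.2027 = 6.219 mg/L.
DO = 9.61 − 6.219 = 3.391 mg/L.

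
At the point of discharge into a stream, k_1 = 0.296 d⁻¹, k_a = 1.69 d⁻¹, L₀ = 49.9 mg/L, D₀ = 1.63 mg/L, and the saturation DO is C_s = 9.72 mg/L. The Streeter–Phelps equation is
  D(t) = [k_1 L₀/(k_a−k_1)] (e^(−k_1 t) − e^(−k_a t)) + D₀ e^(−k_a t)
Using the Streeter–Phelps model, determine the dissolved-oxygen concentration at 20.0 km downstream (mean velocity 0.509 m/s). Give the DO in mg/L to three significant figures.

Travel time t = x/v = 20.0 km / (0.509 m/s) = 20000 m / 0.509 m/s = 39290 s = 0.4548 d.
k_1 L₀/(k_a−k_1) = 0.296×49.9/(1.69−0.296) = 14.77/1.394 = 10.60 mg/L.
e^(−k_1 t) = e^(−0.296×0.4548) = 0.8741; e^(−k_a t) = e^(−1.69×0.4548) = 0.4637.
D = 10.60 × (0.8741 − 0.4637) + 1.63 × 0.4637 = 4.348 + 0.7558 = 5.104 mg/L.
DO = C_s − D = 9.72 − 5.104 = 4.616 mg/L.

DO ≈ 4.62 mg/L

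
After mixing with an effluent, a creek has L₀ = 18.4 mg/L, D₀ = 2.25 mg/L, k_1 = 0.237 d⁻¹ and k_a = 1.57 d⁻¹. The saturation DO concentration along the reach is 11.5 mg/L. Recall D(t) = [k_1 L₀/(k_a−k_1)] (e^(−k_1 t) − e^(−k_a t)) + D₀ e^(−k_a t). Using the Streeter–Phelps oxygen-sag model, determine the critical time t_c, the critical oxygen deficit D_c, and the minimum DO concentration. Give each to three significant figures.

At the critical point dD/dt = 0, so k_1 L₀ e^(−k_1 t) = k_a D. Substituting D(t) from the Streeter–Phelps equation and solving for t gives
t_c = ln[(k_a/k_1)(1 − D₀(k_a−k_1)/(k_1 L₀))] / (k_a−k_1).
Here k_a−k_1 = 1.333 d⁻¹ and 1 − D₀(k_a−k_1)/(k_1 L₀) = 1 − 2.25×1.333/(0.237×18.4) = 0.3122, so
t_c = ln(6.624 × 0.3122) / 1.333 = 0.7267 / 1.333 = 0.5452 d.
L(t_c) = L₀ e^(−k_1 t_c) = 18.4 × 0.8788 = 16.17 mg/L, and at the critical point k_a D_c = k_1 L, so D_c = (0.237/1.57) × 16.17 = 2.441 mg/L.
Minimum DO = C_s − D_c = 11.5 − 2.441 = 9.059 mg/L.

t_c ≈ 0.545 d; D_c ≈ 2.44 mg/L; min DO ≈ 9.06 mg/L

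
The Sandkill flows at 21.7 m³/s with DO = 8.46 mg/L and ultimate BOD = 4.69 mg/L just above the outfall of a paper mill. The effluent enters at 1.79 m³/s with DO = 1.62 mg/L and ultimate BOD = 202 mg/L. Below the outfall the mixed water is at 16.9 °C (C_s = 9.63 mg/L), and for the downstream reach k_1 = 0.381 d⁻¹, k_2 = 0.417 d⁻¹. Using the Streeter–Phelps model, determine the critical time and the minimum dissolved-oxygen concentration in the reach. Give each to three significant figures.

Mixed DO = (21.7×8.46 + 1.79×1.62)/(21.7+1.79) = 186.5/23.49 = 7.939 mg/L.
Mixed L₀ = (21.7×4.69 + 1.79×202)/(23.49) = 463.4/23.49 = 19.73 mg/L.
Initial deficit D₀ = C_s − DO₀ = 9.63 − 7.939 = 1.691 mg/L.
t_c = (1/0.03600) ln[(0.417/0.381)(1 − 1.691×0.03600/(0.381×19.73))] = 27.78 × ln(1.086) = 2.282 d.
D_c = (0.381/0.417) × 19.73 × e^(−0.381×2.282) = 0.9137 × 19.73 × 0.4192 = 7.555 mg/L.
Minimum DO = 9.63 − 7.555 = 2.075 mg/L.

t_c ≈ 2.28 d; minimum DO ≈ 2.08 mg/L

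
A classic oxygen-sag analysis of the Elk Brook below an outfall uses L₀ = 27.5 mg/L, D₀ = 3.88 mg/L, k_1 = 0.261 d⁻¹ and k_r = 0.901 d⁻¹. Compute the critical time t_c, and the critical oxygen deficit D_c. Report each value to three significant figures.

With k_r/k_1 = 3.452 and 1 − D₀(k_r−k_1)/(k_1 L₀) = 0.6540,
t_c = ln(3.452 × 0.6540) / (0.901 − 0.261) = ln(2.258) / 0.6400 = 0.8144/0.6400 = 1.272 d.
D_c = (k_1/k_r) L₀ e^(−k_1 t_c) = (0.261/0.901) × 27.5 × e^(−0.261×1.272) = 0.2897 × 27.5 × 0.7174 = 5.715 mg/L.

t_c ≈ 1.27 d; D_c ≈ 5.71 mg/L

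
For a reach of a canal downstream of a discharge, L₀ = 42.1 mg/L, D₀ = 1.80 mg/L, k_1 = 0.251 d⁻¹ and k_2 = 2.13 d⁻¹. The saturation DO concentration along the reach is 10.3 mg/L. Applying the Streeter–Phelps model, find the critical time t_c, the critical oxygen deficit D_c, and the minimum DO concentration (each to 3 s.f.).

With k_2/k_1 = 8.486 and 1 − D₀(k_2−k_1)/(k_1 L₀) = 0.6799,
t_c = ln(8.486 × 0.6799) / (2.13 − 0.251) = ln(5.770) / 1.879 = 1.753/1.879 = 0.9328 d.
D_c = (k_1/k_2) L₀ e^(−k_1 t_c) = (0.251/2.13) × 42.1 × e^(−0.251×0.9328) = 0.1178 × 42.1 × 0.7913 = 3.926 mg/L.
Minimum DO = C_s − D_c = 10.3 − 3.926 = 6.374 mg/L.

t_c ≈ 0.933 d; D_c ≈ 3.93 mg/L; min DO ≈ 6.37 mg/L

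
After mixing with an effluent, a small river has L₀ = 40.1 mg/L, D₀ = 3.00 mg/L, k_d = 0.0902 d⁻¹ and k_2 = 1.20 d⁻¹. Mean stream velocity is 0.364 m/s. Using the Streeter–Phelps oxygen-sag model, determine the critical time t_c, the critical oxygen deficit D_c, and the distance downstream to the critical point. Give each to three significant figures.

At the critical point dD/dt = 0, so k_d L₀ e^(−k_d t) = k_2 D. Substituting D(t) from the Streeter–Phelps equation and solving for t gives
t_c = ln[(k_2/k_d)(1 − D₀(k_2−k_d)/(k_d L₀))] / (k_2−k_d).
Here k_2−k_d = 1.110 d⁻¹ and 1 − D₀(k_2−k_d)/(k_d L₀) = 1 − 3.00×1.110/(0.0902×40.1) = 0.07952, so
t_c = ln(13.30 × 0.07952) / 1.110 = 0.05628 / 1.110 = 0.05071 d.
D_c = (k_d/k_2) L₀ e^(−k_d t_c) = (0.0902/1.20) × 40.1 × e^(−0.0902×0.05071) = 0.07517 × 40.1 × 0.9954 = 3.000 mg/L.
x_c = v t_c = 0.364 m/s × 0.05071 d × 86400 s/d = 1595 m ≈ 1.59 km.

t_c ≈ 0.0507 d; D_c ≈ 3.00 mg/L; x_c ≈ 1.59 km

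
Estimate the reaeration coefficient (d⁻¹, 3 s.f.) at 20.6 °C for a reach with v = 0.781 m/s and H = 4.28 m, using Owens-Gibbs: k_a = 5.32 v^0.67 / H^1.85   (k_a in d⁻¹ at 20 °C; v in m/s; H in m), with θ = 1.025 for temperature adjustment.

k_a ≈ 0.311 d⁻¹

k_a(20) = 5.32 × 0.781^0.67 / 4.28^1.85 = 5.32 × 0.8474 / 14.73 = 0.3061 d⁻¹.
k_a(20.6) = 0.3061 × 1.025^(20.6−20) = 0.3061 × 1.015 = 0.3106 d⁻¹.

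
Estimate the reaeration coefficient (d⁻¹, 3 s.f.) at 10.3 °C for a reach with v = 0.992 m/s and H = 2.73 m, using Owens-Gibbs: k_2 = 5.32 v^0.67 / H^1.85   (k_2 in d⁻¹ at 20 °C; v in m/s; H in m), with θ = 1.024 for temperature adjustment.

k_2 ≈ 0.656 d⁻¹

k_2(20) = 5.32 × 0.992^0.67 / 2.73^1.85 = 5.32 × 0.9946 / 6.411 = 0.8254 d⁻¹.
k_2(10.3) = 0.8254 × 1.024^(10.3−20) = 0.8254 × 0.7945 = 0.6558 d⁻¹.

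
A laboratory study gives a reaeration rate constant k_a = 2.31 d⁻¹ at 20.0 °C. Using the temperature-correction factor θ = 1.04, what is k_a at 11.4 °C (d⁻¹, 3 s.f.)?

k_a ≈ 1.65 d⁻¹

k_a(T₂) = k_a(T₁) · θ^(T₂−T₁) = 2.31 × 1.04^(11.4−20.0)
= 2.31 × 1.04^-8.60 = 2.31 × 0.7137 = 1.649 d⁻¹.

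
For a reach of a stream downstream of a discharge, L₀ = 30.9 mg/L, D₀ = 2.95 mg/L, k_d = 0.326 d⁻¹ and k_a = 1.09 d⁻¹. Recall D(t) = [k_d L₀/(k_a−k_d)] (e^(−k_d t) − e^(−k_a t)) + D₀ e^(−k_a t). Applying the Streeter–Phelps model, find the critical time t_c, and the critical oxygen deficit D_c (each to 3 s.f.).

t_c = [1/(k_a−k_d)] ln[(k_a/k_d)(1 − D₀(k_a−k_d)/(k_d L₀))]
= [1/(1.09−0.326)] ln[(1.09/0.326)(1 − 2.95×0.7640/(0.326×30.9))]
= (1/0.7640) ln[3.344 × 0.7763] = 1.309 × ln(2.595) = 1.309 × 0.9538 = 1.248 d.
D_c = (k_d/k_a) L₀ e^(−k_d t_c) = (0.326/1.09) × 30.9 × e^(−0.326×1.248) = 0.2991 × 30.9 × 0.6657 = 6.152 mg/L.

t_c ≈ 1.25 d; D_c ≈ 6.15 mg/L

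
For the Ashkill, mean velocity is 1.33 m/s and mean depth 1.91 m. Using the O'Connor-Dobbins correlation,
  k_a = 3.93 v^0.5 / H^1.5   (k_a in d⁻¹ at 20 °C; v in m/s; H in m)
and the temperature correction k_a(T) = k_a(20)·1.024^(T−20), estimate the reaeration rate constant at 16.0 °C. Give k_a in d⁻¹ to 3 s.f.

k_a(20) = 3.93 × 1.33^0.5 / 1.91^1.5 = 3.93 × 1.153 / 2.640 = 1.717 d⁻¹.
k_a(16.0) = 1.717 × 1.024^(16.0−20) = 1.717 × 0.9095 = 1.562 d⁻¹.

k_a ≈ 1.56 d⁻¹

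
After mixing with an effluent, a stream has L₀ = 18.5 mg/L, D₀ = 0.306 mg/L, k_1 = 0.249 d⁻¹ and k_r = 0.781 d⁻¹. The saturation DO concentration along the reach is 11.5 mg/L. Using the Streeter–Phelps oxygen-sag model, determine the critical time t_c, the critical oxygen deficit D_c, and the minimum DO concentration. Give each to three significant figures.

At the critical point dD/dt = 0, so k_1 L₀ e^(−k_1 t) = k_r D. Substituting D(t) from the Streeter–Phelps equation and solving for t gives
t_c = ln[(k_r/k_1)(1 − D₀(k_r−k_1)/(k_1 L₀))] / (k_r−k_1).
Here k_r−k_1 = 0.5320 d⁻¹ and 1 − D₀(k_r−k_1)/(k_1 L₀) = 1 − 0.306×0.5320/(0.249×18.5) = 0.9647, so
t_c = ln(3.137 × 0.9647) / 0.5320 = 1.107 / 0.5320 = 2.081 d.
D_c = (k_1/k_r) L₀ e^(−k_1 t_c) = (0.249/0.781) × 18.5 × e^(−0.249×2.081) = 0.3188 × 18.5 × 0.5956 = 3.513 mg/L.
Minimum DO = C_s − D_c = 11.5 − 3.513 = 7.987 mg/L.

t_c ≈ 2.08 d; D_c ≈ 3.51 mg/L; min DO ≈ 7.99 mg/L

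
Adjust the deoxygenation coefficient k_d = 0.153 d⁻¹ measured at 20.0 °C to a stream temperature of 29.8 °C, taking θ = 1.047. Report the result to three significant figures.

k_d ≈ 0.240 d⁻¹

k_d(T₂) = k_d(T₁) · θ^(T₂−T₁) = 0.153 × 1.047^(29.8−20.0)
= 0.153 × 1.047^9.80 = 0.153 × 1.568 = 0.2400 d⁻¹.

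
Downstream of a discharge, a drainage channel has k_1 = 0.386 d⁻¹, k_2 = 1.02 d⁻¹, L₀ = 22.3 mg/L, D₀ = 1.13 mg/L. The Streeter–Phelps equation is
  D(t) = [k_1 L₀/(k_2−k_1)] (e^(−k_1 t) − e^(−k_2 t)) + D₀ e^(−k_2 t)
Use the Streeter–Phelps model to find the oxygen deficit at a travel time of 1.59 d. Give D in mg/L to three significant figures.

D ≈ 4.89 mg/L

k_1 L₀/(k_2−k_1) = 0.386×22.3/(1.02−0.386) = 8.608/0.6340 = 13.58 mg/L.
e^(−k_1 t) = e^(−0.386×1.590) = 0.5413; e^(−k_2 t) = e^(−1.02×1.590) = 0.1975.
D = 13.58 × (0.5413 − 0.1975) + 1.13 × 0.1975 = 4.667 + 0.2232 = 4.891 mg/L.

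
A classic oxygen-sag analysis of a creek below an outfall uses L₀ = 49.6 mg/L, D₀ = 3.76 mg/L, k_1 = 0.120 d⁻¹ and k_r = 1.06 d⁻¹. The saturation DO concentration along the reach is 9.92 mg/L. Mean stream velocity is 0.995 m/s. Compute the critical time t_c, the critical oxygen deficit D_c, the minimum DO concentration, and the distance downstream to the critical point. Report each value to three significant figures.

With k_r/k_1 = 8.833 and 1 − D₀(k_r−k_1)/(k_1 L₀) = 0.4062,
t_c = ln(8.833 × 0.4062) / (1.06 − 0.120) = ln(3.588) / 0.9400 = 1.278/0.9400 = 1.359 d.
D_c = (k_1/k_r) L₀ e^(−k_1 t_c) = (0.120/1.06) × 49.6 × e^(−0.120×1.359) = 0.1132 × 49.6 × 0.8495 = 4.770 mg/L.
Minimum DO = C_s − D_c = 9.92 − 4.770 = 5.150 mg/L.
x_c = v t_c = 0.995 m/s × 1.359 d × 86400 s/d = 116800 m ≈ 117 km.

t_c ≈ 1.36 d; D_c ≈ 4.77 mg/L; min DO ≈ 5.15 mg/L; x_c ≈ 117 km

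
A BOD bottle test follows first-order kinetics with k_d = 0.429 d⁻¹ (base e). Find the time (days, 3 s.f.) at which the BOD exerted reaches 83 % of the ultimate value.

y/L₀ = 1 − e^(−k_d t) = 0.83 ⇒ e^(−k_d t) = 0.170
t = −ln(0.170) / 0.429 = 1.772 / 0.429 = 4.130 d.

t ≈ 4.13 d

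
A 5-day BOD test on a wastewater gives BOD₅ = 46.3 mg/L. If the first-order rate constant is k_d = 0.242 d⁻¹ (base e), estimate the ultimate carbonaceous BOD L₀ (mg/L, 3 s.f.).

BOD₅ = L₀(1 − e^(−5k_d)) ⇒ L₀ = BOD₅ / (1 − e^(−5×0.242))
= 46.3 / (1 − 0.2982) = 46.3 / 0.7018 = 65.97 mg/L.

L₀ ≈ 66.0 mg/L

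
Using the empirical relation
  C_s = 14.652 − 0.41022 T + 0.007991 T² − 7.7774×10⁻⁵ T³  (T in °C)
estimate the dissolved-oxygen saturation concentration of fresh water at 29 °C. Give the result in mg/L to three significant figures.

C_s = 14.652 − 0.41022×29 + 0.007991×29² − 7.7774×10⁻⁵×29³ = 7.579 mg/L.

C_s ≈ 7.58 mg/L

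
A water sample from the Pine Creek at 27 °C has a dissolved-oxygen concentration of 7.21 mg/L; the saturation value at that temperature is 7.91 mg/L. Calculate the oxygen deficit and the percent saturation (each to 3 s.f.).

D ≈ 0.700 mg/L; 91.2 % saturation

D = C_s − C = 7.91 − 7.21 = 0.700 mg/L.
% saturation = 7.21/7.91 × 100 = 91.2 %.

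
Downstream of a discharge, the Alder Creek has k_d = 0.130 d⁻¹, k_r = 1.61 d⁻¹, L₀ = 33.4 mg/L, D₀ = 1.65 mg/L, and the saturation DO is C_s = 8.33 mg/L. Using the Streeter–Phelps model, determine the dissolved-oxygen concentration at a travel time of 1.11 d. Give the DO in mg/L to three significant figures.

k_d L₀/(k_r−k_d) = 0.130×33.4/(1.61−0.130) = 4.342/1.480 = 2.934 mg/L.
e^(−k_d t) = e^(−0.130×1.110) = 0.8656; e^(−k_r t) = e^(−1.61×1.110) = 0.1674.
D = 2.934 × (0.8656 − 0.1674) + 1.65 × 0.1674 = 2.048 + 0.2763 = 2.325 mg/L.
DO = C_s − D = 8.33 − 2.325 = 6.005 mg/L.

DO ≈ 6.01 mg/L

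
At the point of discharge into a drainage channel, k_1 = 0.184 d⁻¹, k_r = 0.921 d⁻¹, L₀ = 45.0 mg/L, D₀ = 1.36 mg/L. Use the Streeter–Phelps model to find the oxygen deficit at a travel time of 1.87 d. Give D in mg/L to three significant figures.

k_1 L₀/(k_r−k_1) = 0.184×45.0/(0.921−0.184) = 8.280/0.7370 = 11.23 mg/L.
e^(−k_1 t) = e^(−0.184×1.870) = 0.7089; e^(−k_r t) = e^(−0.921×1.870) = 0.1787.
D = 11.23 × (0.7089 − 0.1787) + 1.36 × 0.1787 = 5.957 + 0.2430 = 6.200 mg/L.

D ≈ 6.20 mg/L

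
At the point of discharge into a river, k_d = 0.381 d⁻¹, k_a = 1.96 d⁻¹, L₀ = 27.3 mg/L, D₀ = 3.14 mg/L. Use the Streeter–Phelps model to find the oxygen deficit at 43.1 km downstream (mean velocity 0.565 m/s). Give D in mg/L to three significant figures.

Travel time t = x/v = 43.1 km / (0.565 m/s) = 43100 m / 0.565 m/s = 76280 s = 0.8829 d.
k_d L₀/(k_a−k_d) = 0.381×27.3/(1.96−0.381) = 10.40/1.579 = 6.587 mg/L.
e^(−k_d t) = e^(−0.381×0.8829) = 0.7143; e^(−k_a t) = e^(−1.96×0.8829) = 0.1772.
D = 6.587 × (0.7143 − 0.1772) + 3.14 × 0.1772 = 3.538 + 0.5564 = 4.095 mg/L.

D ≈ 4.09 mg/L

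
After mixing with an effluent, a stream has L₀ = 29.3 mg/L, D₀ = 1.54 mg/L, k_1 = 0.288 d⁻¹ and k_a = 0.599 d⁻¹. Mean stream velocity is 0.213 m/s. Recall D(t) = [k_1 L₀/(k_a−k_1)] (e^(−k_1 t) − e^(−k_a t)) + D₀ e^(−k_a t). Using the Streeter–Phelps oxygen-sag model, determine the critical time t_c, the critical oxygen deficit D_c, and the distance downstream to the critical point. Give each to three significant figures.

With k_a/k_1 = 2.080 and 1 − D₀(k_a−k_1)/(k_1 L₀) = 0.9432,
t_c = ln(2.080 × 0.9432) / (0.599 − 0.288) = ln(1.962) / 0.3110 = 0.6739/0.3110 = 2.167 d.
D_c = (k_1/k_a) L₀ e^(−k_1 t_c) = (0.288/0.599) × 29.3 × e^(−0.288×2.167) = 0.4808 × 29.3 × 0.5358 = 7.548 mg/L.
x_c = v t_c = 0.213 m/s × 2.167 d × 86400 s/d = 39880 m ≈ 39.9 km.

t_c ≈ 2.17 d; D_c ≈ 7.55 mg/L; x_c ≈ 39.9 km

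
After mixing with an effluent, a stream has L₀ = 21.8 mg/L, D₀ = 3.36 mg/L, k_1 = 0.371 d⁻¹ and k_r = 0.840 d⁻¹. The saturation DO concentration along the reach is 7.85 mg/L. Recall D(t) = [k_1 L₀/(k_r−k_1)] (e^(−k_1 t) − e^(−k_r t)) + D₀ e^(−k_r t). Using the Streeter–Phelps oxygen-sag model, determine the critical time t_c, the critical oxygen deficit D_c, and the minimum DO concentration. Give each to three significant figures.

t_c = [1/(k_r−k_1)] ln[(k_r/k_1)(1 − D₀(k_r−k_1)/(k_1 L₀))]
= [1/(0.840−0.371)] ln[(0.840/0.371)(1 − 3.36×0.4690/(0.371×21.8))]
= (1/0.4690) ln[2.264 × 0.8052] = 2.132 × ln(1.823) = 2.132 × 0.6005 = 1.280 d.
D_c = (k_1/k_r) L₀ e^(−k_1 t_c) = (0.371/0.840) × 21.8 × e^(−0.371×1.280) = 0.4417 × 21.8 × 0.6219 = 5.988 mg/L.
Minimum DO = C_s − D_c = 7.85 − 5.988 = 1.862 mg/L.

t_c ≈ 1.28 d; D_c ≈ 5.99 mg/L; min DO ≈ 1.86 mg/L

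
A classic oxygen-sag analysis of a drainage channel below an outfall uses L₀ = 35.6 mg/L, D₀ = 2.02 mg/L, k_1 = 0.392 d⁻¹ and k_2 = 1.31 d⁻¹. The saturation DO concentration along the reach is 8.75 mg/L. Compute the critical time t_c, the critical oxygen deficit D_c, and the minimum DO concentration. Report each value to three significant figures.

At the critical point dD/dt = 0, so k_1 L₀ e^(−k_1 t) = k_2 D. Substituting D(t) from the Streeter–Phelps equation and solving for t gives
t_c = ln[(k_2/k_1)(1 − D₀(k_2−k_1)/(k_1 L₀))] / (k_2−k_1).
Here k_2−k_1 = 0.9180 d⁻¹ and 1 − D₀(k_2−k_1)/(k_1 L₀) = 1 − 2.02×0.9180/(0.392×35.6) = 0.8671, so
t_c = ln(3.342 × 0.8671) / 0.9180 = 1.064 / 0.9180 = 1.159 d.
D_c = (k_1/k_2) L₀ e^(−k_1 t_c) = (0.392/1.31) × 35.6 × e^(−0.392×1.159) = 0.2992 × 35.6 × 0.6349 = 6.763 mg/L.
Minimum DO = C_s − D_c = 8.75 − 6.763 = 1.987 mg/L.

t_c ≈ 1.16 d; D_c ≈ 6.76 mg/L; min DO ≈ 1.99 mg/L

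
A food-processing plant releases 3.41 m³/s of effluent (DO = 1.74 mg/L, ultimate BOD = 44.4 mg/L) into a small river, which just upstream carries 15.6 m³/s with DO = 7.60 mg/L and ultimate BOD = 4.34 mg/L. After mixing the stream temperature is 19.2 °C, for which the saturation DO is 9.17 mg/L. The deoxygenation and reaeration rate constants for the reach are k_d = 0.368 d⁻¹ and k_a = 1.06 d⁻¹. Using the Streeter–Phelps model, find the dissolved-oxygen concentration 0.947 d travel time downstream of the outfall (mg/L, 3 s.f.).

Mixed DO = (15.6×7.60 + 3.41×1.74)/(15.6+3.41) = 124.5/19.01 = 6.549 mg/L.
Mixed L₀ = (15.6×4.34 + 3.41×44.4)/(19.01) = 219.1/19.01 = 11.53 mg/L.
Initial deficit D₀ = C_s − DO₀ = 9.17 − 6.549 = 2.621 mg/L.
D(0.947) = [0.368×11.53/(1.06−0.368)](e^(−0.368×0.947) − e^(−1.06×0.947)) + 2.621 e^(−1.06×0.947)
= 6.129 × (0.7057 − 0.3665) + 2.621 × 0.3665 = 3.040 mg/L.
DO = 9.17 − 3.040 = 6.130 mg/L.

DO ≈ 6.13 mg/L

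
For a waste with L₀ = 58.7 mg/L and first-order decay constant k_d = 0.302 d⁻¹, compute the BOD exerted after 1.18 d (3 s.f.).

y ≈ 17.6 mg/L

y_t = L₀(1 − e^(−k_d t)) = 58.7 × (1 − e^(−0.302×1.18))
= 58.7 × (1 − 0.7002) = 58.7 × 0.2998 = 17.60 mg/L.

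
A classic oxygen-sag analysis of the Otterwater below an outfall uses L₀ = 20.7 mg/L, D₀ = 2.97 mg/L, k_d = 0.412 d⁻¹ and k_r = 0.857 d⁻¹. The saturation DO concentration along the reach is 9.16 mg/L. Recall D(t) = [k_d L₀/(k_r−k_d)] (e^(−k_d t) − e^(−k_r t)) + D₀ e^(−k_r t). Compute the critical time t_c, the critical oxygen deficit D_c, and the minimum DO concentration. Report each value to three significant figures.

t_c ≈ 1.27 d; D_c ≈ 5.90 mg/L; min DO ≈ 3.26 mg/L

t_c = [1/(k_r−k_d)] ln[(k_r/k_d)(1 − D₀(k_r−k_d)/(k_d L₀))]
= [1/(0.857−0.412)] ln[(0.857/0.412)(1 − 2.97×0.4450/(0.412×20.7))]
= (1/0.4450) ln[2.080 × 0.8450] = 2.247 × ln(1.758) = 2.247 × 0.5640 = 1.267 d.
L(t_c) = L₀ e^(−k_d t_c) = 20.7 × 0.5932 = 12.28 mg/L, and at the critical point k_r D_c = k_d L, so D_c = (0.412/0.857) × 12.28 = 5.903 mg/L.
Minimum DO = C_s − D_c = 9.16 − 5.903 = 3.257 mg/L.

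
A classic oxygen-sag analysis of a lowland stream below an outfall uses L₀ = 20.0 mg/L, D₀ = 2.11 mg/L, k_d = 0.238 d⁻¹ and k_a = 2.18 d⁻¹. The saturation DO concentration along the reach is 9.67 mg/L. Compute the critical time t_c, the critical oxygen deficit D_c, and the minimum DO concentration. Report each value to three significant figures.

t_c = [1/(k_a−k_d)] ln[(k_a/k_d)(1 − D₀(k_a−k_d)/(k_d L₀))]
= [1/(2.18−0.238)] ln[(2.18/0.238)(1 − 2.11×1.942/(0.238×20.0))]
= (1/1.942) ln[9.160 × 0.1392] = 0.5149 × ln(1.275) = 0.5149 × 0.2426 = 0.1249 d.
D_c = (k_d/k_a) L₀ e^(−k_d t_c) = (0.238/2.18) × 20.0 × e^(−0.238×0.1249) = 0.1092 × 20.0 × 0.9707 = 2.120 mg/L.
Minimum DO = C_s − D_c = 9.67 − 2.120 = 7.550 mg/L.

t_c ≈ 0.125 d; D_c ≈ 2.12 mg/L; min DO ≈ 7.55 mg/L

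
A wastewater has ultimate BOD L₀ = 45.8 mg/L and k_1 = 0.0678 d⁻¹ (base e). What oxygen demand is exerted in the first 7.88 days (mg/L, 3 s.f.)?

y_t = L₀(1 − e^(−k_1 t)) = 45.8 × (1 − e^(−0.0678×7.88))
= 45.8 × (1 − 0.5861) = 45.8 × 0.4139 = 18.96 mg/L.

y ≈ 19.0 mg/L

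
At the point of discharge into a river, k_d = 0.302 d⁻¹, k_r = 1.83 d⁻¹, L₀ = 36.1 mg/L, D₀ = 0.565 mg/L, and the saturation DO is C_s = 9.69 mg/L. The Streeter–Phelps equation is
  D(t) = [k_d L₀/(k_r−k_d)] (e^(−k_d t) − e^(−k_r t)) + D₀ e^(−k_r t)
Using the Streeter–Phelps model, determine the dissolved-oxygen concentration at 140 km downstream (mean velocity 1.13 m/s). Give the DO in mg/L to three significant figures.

DO ≈ 5.54 mg/L

Travel time t = x/v = 140 km / (1.13 m/s) = 140000 m / 1.13 m/s = 123900 s = 1.434 d.
k_d L₀/(k_r−k_d) = 0.302×36.1/(1.83−0.302) = 10.90/1.528 = 7.135 mg/L.
e^(−k_d t) = e^(−0.302×1.434) = 0.6485; e^(−k_r t) = e^(−1.83×1.434) = 0.07250.
D = 7.135 × (0.6485 − 0.07250) + 0.565 × 0.07250 = 4.110 + 0.04096 = 4.151 mg/L.
DO = C_s − D = 9.69 − 4.151 = 5.539 mg/L.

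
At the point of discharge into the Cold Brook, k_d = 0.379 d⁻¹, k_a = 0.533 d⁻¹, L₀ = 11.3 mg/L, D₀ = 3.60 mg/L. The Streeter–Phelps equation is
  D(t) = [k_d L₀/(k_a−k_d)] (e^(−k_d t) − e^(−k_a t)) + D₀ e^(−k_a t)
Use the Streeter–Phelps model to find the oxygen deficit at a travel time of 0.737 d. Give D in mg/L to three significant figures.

k_d L₀/(k_a−k_d) = 0.379×11.3/(0.533−0.379) = 4.283/0.1540 = 27.81 mg/L.
e^(−k_d t) = e^(−0.379×0.7370) = 0.7563; e^(−k_a t) = e^(−0.533×0.7370) = 0.6751.
D = 27.81 × (0.7563 − 0.6751) + 3.60 × 0.6751 = 2.257 + 2.431 = 4.687 mg/L.

D ≈ 4.69 mg/L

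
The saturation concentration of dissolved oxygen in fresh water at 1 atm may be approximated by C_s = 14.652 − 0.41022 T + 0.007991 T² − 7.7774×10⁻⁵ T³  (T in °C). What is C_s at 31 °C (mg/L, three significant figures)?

C_s = 14.652 − 0.41022×31 + 0.007991×31² − 7.7774×10⁻⁵×31³ = 7.298 mg/L.

C_s ≈ 7.30 mg/L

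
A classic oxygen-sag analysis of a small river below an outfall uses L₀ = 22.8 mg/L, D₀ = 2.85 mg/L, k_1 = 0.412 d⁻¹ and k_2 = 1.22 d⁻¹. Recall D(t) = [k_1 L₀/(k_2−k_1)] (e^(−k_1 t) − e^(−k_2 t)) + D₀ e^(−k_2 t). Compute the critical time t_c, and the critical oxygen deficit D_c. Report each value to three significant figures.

With k_2/k_1 = 2.961 and 1 − D₀(k_2−k_1)/(k_1 L₀) = 0.7549,
t_c = ln(2.961 × 0.7549) / (1.22 − 0.412) = ln(2.235) / 0.8080 = 0.8044/0.8080 = 0.9955 d.
L(t_c) = L₀ e^(−k_1 t_c) = 22.8 × 0.6636 = 15.13 mg/L, and at the critical point k_2 D_c = k_1 L, so D_c = (0.412/1.22) × 15.13 = 5.109 mg/L.

t_c ≈ 0.995 d; D_c ≈ 5.11 mg/L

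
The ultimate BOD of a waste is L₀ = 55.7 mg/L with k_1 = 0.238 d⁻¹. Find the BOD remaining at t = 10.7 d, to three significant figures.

L_t = L₀ e^(−k_1 t) = 55.7 × e^(−0.238×10.7) = 55.7 × 0.07835 = 4.364 mg/L.

L ≈ 4.36 mg/L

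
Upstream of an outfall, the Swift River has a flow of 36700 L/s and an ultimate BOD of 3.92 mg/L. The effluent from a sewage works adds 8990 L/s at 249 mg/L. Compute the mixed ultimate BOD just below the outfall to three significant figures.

52.1 mg/L

Flow-weighted mixing: C = (Q_r C_r + Q_w C_w)/(Q_r + Q_w)
= (36700×3.92 + 8990×249)/(36700 + 8990) = 2.382×10^6/45690 = 52.14 mg/L.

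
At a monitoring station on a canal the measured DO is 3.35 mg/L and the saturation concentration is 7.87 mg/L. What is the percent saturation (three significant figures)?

% saturation = C/C_s × 100 = 3.35/7.87 × 100 = 42.6 %.

42.6 % saturation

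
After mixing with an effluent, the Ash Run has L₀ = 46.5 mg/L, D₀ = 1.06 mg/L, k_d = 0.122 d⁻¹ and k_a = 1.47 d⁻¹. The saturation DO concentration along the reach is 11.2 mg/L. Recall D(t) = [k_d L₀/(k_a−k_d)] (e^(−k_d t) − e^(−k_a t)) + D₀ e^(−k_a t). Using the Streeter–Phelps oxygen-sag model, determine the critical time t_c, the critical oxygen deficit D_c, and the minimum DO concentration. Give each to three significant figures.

At the critical point dD/dt = 0, so k_d L₀ e^(−k_d t) = k_a D. Substituting D(t) from the Streeter–Phelps equation and solving for t gives
t_c = ln[(k_a/k_d)(1 − D₀(k_a−k_d)/(k_d L₀))] / (k_a−k_d).
Here k_a−k_d = 1.348 d⁻¹ and 1 − D₀(k_a−k_d)/(k_d L₀) = 1 − 1.06×1.348/(0.122×46.5) = 0.7481, so
t_c = ln(12.05 × 0.7481) / 1.348 = 2.199 / 1.348 = 1.631 d.
D_c = (k_d/k_a) L₀ e^(−k_d t_c) = (0.122/1.47) × 46.5 × e^(−0.122×1.631) = 0.08299 × 46.5 × 0.8195 = 3.163 mg/L.
Minimum DO = C_s − D_c = 11.2 − 3.163 = 8.037 mg/L.

t_c ≈ 1.63 d; D_c ≈ 3.16 mg/L; min DO ≈ 8.04 mg/L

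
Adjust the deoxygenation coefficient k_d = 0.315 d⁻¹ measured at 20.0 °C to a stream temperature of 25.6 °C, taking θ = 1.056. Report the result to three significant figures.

k_d(T₂) = k_d(T₁) · θ^(T₂−T₁) = 0.315 × 1.056^(25.6−20.0)
= 0.315 × 1.056^5.60 = 0.315 × 1.357 = 0.4274 d⁻¹.

k_d ≈ 0.427 d⁻¹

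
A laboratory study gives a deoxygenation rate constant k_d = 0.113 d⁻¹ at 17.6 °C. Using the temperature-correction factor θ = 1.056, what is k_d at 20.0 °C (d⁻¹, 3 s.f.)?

k_d ≈ 0.129 d⁻¹

k_d(T₂) = k_d(T₁) · θ^(T₂−T₁) = 0.113 × 1.056^(20.0−17.6)
= 0.113 × 1.056^2.40 = 0.113 × 1.140 = 0.1288 d⁻¹.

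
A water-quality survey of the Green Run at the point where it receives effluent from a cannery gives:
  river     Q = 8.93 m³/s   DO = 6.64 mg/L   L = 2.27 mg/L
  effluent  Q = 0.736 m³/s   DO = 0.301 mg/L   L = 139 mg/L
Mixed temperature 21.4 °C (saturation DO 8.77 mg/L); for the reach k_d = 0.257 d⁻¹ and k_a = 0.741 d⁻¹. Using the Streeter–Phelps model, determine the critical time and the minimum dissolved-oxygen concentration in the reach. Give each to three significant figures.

t_c ≈ 1.17 d; minimum DO ≈ 5.52 mg/L

Mixed DO = (8.93×6.64 + 0.736×0.301)/(8.93+0.736) = 59.52/9.666 = 6.157 mg/L.
Mixed L₀ = (8.93×2.27 + 0.736×139)/(9.666) = 122.6/9.666 = 12.68 mg/L.
Initial deficit D₀ = C_s − DO₀ = 8.77 − 6.157 = 2.613 mg/L.
t_c = (1/0.4840) ln[(0.741/0.257)(1 − 2.613×0.4840/(0.257×12.68))] = 2.066 × ln(1.765) = 1.173 d.
D_c = (0.257/0.741) × 12.68 × e^(−0.257×1.173) = 0.3468 × 12.68 × 0.7397 = 3.253 mg/L.
Minimum DO = 8.77 − 3.253 = 5.517 mg/L.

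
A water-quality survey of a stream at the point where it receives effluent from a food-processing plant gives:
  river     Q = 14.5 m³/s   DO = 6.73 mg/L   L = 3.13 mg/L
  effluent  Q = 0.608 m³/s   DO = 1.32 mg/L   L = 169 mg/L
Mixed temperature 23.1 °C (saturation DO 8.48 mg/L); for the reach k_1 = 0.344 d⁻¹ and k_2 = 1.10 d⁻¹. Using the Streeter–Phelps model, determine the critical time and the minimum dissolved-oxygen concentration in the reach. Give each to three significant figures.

t_c ≈ 0.768 d; minimum DO ≈ 6.13 mg/L

Mixed DO = (14.5×6.73 + 0.608×1.32)/(14.5+0.608) = 98.39/15.11 = 6.512 mg/L.
Mixed L₀ = (14.5×3.13 + 0.608×169)/(15.11) = 148.1/15.11 = 9.805 mg/L.
Initial deficit D₀ = C_s − DO₀ = 8.48 − 6.512 = 1.968 mg/L.
t_c = (1/0.7560) ln[(1.10/0.344)(1 − 1.968×0.7560/(0.344×9.805))] = 1.323 × ln(1.787) = 0.7682 d.
D_c = (0.344/1.10) × 9.805 × e^(−0.344×0.7682) = 0.3127 × 9.805 × 0.7678 = 2.354 mg/L.
Minimum DO = 8.48 − 2.354 = 6.126 mg/L.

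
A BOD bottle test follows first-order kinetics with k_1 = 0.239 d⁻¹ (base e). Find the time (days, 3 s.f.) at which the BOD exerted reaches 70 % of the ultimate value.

t ≈ 5.04 d

y/L₀ = 1 − e^(−k_1 t) = 0.70 ⇒ e^(−k_1 t) = 0.300
t = −ln(0.300) / 0.239 = 1.204 / 0.239 = 5.038 d.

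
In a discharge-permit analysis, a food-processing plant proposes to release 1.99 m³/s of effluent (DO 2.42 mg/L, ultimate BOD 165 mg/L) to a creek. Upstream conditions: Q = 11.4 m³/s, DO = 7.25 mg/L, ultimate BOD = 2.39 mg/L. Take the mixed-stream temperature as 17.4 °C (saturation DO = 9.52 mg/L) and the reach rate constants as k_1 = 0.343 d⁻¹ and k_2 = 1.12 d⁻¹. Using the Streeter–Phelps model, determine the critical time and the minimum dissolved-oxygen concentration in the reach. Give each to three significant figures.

Mixed DO = (11.4×7.25 + 1.99×2.42)/(11.4+1.99) = 87.47/13.39 = 6.532 mg/L.
Mixed L₀ = (11.4×2.39 + 1.99×165)/(13.39) = 355.6/13.39 = 26.56 mg/L.
Initial deficit D₀ = C_s − DO₀ = 9.52 − 6.532 = 2.988 mg/L.
t_c = (1/0.7770) ln[(1.12/0.343)(1 − 2.988×0.7770/(0.343×26.56))] = 1.287 × ln(2.433) = 1.144 d.
D_c = (0.343/1.12) × 26.56 × e^(−0.343×1.144) = 0.3063 × 26.56 × 0.6754 = 5.493 mg/L.
Minimum DO = 9.52 − 5.493 = 4.027 mg/L.

t_c ≈ 1.14 d; minimum DO ≈ 4.03 mg/L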